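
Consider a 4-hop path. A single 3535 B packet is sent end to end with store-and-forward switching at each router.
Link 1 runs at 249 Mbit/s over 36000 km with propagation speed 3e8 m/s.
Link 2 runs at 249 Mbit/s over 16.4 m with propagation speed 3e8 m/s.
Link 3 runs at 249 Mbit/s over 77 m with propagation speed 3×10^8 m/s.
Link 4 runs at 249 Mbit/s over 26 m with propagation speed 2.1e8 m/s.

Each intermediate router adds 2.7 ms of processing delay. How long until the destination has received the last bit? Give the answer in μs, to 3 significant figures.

129000 μs

L = 3535 × 8 = 28280 bits.
Transmission delay per hop = L/R = 28280/249000000 = 113.574 μs; 4 hops → 454.297 μs.
Propagation delays (d/s per hop): 120000, 0.0546667, 0.256667, 0.12381 μs; sum = 120000 μs.
Processing at 3 router(s): 3 × 2.7 ms = 8100 μs.
End-to-end = 129000 μs.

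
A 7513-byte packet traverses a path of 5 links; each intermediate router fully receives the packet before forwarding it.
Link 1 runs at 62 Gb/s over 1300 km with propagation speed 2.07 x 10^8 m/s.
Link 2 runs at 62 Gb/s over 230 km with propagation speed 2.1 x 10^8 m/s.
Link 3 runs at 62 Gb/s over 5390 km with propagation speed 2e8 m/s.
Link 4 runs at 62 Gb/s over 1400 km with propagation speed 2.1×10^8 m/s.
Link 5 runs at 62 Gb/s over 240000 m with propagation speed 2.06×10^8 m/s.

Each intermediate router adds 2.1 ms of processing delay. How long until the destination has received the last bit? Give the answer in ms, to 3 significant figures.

L = 7513 × 8 = 60104 bits.
Transmission delay per hop = L/R = 60104/62000000000 = 0.000969419 ms; 5 hops → 0.0048471 ms.
Propagation delays (d/s per hop): 6.28019, 1.09524, 26.95, 6.66667, 1.16505 ms; sum = 42.1571 ms.
Processing at 4 router(s): 4 × 2.1 ms = 8.4 ms.
End-to-end = 50.6 ms.

50.6 ms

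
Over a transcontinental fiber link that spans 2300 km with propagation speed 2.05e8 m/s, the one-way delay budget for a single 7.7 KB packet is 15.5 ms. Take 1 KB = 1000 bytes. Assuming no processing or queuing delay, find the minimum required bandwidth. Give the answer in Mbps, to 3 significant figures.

14.4 Mbps

L = 61600 bits.
Propagation delay = 2300000 / 2.05e+08 = 11.2195 ms.
Transmission budget = 15.5 − 11.2195 = 4.28049 ms.
R ≥ L / t_tx = 61600 bits / 0.00428049 s = 14.4 Mbps.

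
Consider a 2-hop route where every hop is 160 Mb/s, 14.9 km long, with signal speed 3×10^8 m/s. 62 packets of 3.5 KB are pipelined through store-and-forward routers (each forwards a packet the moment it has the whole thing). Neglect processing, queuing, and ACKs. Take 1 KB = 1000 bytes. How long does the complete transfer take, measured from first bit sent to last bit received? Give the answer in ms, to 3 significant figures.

11.1 ms

Per-hop transmission t_tx = L/R = 28000/160000000 = 0.175 ms.
Per-hop propagation t_prop = 14900/300000000 = 0.0496667 ms.
Pipeline fill: first packet needs 2·t_tx to clear all hops; remaining 61 packets each add one t_tx.
Total = (2+62-1)·t_tx + 2·t_prop = 63·0.175 + 2·0.0496667 = 11.1 ms.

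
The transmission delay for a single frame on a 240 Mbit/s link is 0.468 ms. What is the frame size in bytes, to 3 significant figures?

L = R × t_tx = 240000000 b/s × 0.000468 s = 112320 bits.
In bytes: 112320 / 8 = 14000 bytes.

14000 bytes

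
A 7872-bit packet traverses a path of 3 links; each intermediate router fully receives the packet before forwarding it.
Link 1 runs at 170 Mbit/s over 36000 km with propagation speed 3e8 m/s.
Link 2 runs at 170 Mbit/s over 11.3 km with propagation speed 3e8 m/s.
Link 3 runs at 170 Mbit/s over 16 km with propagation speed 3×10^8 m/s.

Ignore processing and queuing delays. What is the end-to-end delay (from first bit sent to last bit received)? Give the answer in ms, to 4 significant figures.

120.2 ms

Transmission delay per hop = L/R = 7872/170000000 = 0.0463059 ms; 3 hops → 0.138918 ms.
Propagation delays (d/s per hop): 120, 0.0376667, 0.0533333 ms; sum = 120.091 ms.
End-to-end = 120.2 ms.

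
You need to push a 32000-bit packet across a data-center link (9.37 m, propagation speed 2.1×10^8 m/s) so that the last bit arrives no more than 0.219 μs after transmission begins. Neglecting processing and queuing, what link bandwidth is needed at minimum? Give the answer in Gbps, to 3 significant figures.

184 Gbps

Propagation delay = 9.37 / 210000000 = 0.044619 μs.
Transmission budget = 0.219 − 0.044619 = 0.174381 μs.
R ≥ L / t_tx = 32000 bits / 1.74381e-07 s = 184 Gbps.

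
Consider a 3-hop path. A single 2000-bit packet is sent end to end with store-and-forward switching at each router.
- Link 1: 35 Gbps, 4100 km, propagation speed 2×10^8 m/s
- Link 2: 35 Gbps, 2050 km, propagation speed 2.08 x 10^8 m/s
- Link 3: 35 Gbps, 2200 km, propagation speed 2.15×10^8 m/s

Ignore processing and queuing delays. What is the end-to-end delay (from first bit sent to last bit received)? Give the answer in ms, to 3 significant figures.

40.6 ms

Transmission delay per hop = L/R = 2000/35000000000 = 5.71429e-05 ms; 3 hops → 0.000171429 ms.
Propagation delays (d/s per hop): 20.5, 9.85577, 10.2326 ms; sum = 40.5883 ms.
End-to-end = 40.6 ms.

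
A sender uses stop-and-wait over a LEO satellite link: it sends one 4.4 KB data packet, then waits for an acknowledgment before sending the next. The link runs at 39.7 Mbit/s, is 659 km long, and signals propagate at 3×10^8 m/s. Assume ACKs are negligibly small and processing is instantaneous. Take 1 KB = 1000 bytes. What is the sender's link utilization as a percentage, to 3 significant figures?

t_tx = L/R = 35200/39700000 = 0.00088665 s.
t_prop = 659000/300000000 = 0.00219667 s; RTT = 0.00439333 s.
Cycle = t_tx + RTT = 0.00527998 s.
Utilization = t_tx / cycle = 0.00088665/0.00527998 = 16.8 %.

16.8 %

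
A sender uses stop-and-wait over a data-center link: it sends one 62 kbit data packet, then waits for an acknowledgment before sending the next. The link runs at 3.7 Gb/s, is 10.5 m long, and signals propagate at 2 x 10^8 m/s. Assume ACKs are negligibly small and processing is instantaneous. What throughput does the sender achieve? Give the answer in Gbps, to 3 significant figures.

t_tx = L/R = 62000/3700000000 = 1.67568e-05 s.
t_prop = 10.5/200000000 = 5.25e-08 s; RTT = 1.05e-07 s.
Cycle = t_tx + RTT = 1.68618e-05 s.
Throughput = L / cycle = 62000 / 1.68618e-05 = 3.68 Gbps.

3.68 Gbps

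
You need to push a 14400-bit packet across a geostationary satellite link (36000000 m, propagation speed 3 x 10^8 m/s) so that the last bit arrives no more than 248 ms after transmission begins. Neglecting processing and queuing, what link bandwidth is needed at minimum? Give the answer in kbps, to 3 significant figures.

113 kbps

Propagation delay = 36000000 / 300000000 = 120 ms.
Transmission budget = 248 − 120 = 128 ms.
R ≥ L / t_tx = 14400 bits / 0.128 s = 113 kbps.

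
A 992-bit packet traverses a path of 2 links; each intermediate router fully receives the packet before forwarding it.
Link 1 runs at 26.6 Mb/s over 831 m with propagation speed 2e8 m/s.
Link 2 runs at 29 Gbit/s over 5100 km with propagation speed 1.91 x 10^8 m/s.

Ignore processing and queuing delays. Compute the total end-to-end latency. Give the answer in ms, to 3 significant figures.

26.7 ms

Transmission delays (L/R per hop): 0.0372932, 3.42069e-05 ms; sum = 0.0373274 ms.
Propagation delays (d/s per hop): 0.004155, 26.7016 ms; sum = 26.7057 ms.
End-to-end = 26.7 ms.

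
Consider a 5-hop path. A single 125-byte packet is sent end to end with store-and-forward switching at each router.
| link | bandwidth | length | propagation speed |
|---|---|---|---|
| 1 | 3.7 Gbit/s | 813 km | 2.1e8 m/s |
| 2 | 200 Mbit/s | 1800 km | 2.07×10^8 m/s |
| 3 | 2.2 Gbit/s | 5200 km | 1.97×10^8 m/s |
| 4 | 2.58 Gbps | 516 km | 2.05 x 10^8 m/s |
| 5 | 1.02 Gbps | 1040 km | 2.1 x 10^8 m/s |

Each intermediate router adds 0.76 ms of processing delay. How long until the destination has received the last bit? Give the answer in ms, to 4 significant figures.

49.48 ms

L = 125 × 8 = 1000 bits.
Transmission delays (L/R per hop): 0.00027027, 0.005, 0.000454545, 0.000387597, 0.000980392 ms; sum = 0.0070928 ms.
Propagation delays (d/s per hop): 3.87143, 8.69565, 26.3959, 2.51707, 4.95238 ms; sum = 46.4325 ms.
Processing at 4 router(s): 4 × 0.76 ms = 3.04 ms.
End-to-end = 49.48 ms.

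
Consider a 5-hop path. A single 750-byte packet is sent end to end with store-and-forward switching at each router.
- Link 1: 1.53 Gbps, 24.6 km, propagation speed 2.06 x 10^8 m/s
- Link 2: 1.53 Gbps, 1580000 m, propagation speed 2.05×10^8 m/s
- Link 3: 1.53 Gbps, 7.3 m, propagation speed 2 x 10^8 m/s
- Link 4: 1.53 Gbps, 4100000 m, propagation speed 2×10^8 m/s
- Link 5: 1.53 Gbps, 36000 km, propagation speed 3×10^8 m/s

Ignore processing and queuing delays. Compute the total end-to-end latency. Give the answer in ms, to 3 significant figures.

148 ms

L = 750 × 8 = 6000 bits.
Transmission delay per hop = L/R = 6000/1530000000 = 0.00392157 ms; 5 hops → 0.0196078 ms.
Propagation delays (d/s per hop): 0.119417, 7.70732, 3.65e-05, 20.5, 120 ms; sum = 148.327 ms.
End-to-end = 148 ms.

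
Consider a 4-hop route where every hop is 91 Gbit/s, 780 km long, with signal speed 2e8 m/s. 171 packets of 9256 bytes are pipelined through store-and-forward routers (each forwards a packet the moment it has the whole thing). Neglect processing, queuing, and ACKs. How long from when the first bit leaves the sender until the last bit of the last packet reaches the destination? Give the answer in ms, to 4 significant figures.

15.74 ms

Per-hop transmission t_tx = L/R = 74048/91000000000 = 0.000813714 ms.
Per-hop propagation t_prop = 780000/200000000 = 3.9 ms.
Pipeline fill: first packet needs 4·t_tx to clear all hops; remaining 170 packets each add one t_tx.
Total = (4+171-1)·t_tx + 4·t_prop = 174·0.000813714 + 4·3.9 = 15.74 ms.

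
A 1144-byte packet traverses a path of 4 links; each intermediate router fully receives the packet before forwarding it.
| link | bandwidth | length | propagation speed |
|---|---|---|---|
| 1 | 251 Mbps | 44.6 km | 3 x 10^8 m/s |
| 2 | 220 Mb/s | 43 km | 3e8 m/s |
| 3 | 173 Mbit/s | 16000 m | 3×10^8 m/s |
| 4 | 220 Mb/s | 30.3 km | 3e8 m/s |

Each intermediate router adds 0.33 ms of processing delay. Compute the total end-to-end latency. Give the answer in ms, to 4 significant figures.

1.609 ms

L = 1144 × 8 = 9152 bits.
Transmission delays (L/R per hop): 0.0364622, 0.0416, 0.0529017, 0.0416 ms; sum = 0.172564 ms.
Propagation delays (d/s per hop): 0.148667, 0.143333, 0.0533333, 0.101 ms; sum = 0.446333 ms.
Processing at 3 router(s): 3 × 0.33 ms = 0.99 ms.
End-to-end = 1.609 ms.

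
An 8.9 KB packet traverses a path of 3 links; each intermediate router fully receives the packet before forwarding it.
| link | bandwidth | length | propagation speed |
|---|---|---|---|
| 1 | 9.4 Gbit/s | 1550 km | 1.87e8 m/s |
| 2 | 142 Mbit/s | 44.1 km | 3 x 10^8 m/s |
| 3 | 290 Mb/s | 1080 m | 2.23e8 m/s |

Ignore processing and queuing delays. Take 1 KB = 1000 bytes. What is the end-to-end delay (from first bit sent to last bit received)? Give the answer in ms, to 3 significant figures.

L = 71200 bits.
Transmission delays (L/R per hop): 0.00757447, 0.501408, 0.245517 ms; sum = 0.7545 ms.
Propagation delays (d/s per hop): 8.28877, 0.147, 0.00484305 ms; sum = 8.44061 ms.
End-to-end = 9.20 ms.

9.20 ms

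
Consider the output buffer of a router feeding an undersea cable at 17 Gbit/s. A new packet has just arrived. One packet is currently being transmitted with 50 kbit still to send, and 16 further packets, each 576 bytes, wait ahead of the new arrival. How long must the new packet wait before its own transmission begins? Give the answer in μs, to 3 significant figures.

7.28 μs

Each queued packet: L/R = 4608/17000000000 = 0.271059 μs.
16 queued → 4.33694 μs.
Plus remaining 50000 bits of current packet: 2.94118 μs.
Queuing delay = 7.28 μs.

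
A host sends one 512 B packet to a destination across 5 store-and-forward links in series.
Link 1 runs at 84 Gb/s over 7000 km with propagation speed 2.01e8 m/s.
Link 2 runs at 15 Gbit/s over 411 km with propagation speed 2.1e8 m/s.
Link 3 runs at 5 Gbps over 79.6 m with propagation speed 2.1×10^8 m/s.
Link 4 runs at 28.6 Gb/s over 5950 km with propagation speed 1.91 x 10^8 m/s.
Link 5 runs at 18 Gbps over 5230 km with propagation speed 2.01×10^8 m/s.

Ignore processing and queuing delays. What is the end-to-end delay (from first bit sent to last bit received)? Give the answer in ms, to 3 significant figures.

L = 512 × 8 = 4096 bits.
Transmission delays (L/R per hop): 4.87619e-05, 0.000273067, 0.0008192, 0.000143217, 0.000227556 ms; sum = 0.0015118 ms.
Propagation delays (d/s per hop): 34.8259, 1.95714, 0.000379048, 31.1518, 26.0199 ms; sum = 93.9551 ms.
End-to-end = 94.0 ms.

94.0 ms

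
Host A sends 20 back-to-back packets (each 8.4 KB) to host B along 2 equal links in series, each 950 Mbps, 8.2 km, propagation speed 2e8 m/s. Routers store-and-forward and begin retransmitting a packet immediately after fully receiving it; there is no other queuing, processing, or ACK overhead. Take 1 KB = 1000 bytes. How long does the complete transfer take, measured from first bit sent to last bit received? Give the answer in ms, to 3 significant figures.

1.57 ms

Per-hop transmission t_tx = L/R = 67200/950000000 = 0.0707368 ms.
Per-hop propagation t_prop = 8200/200000000 = 0.041 ms.
Pipeline fill: first packet needs 2·t_tx to clear all hops; remaining 19 packets each add one t_tx.
Total = (2+20-1)·t_tx + 2·t_prop = 21·0.0707368 + 2·0.041 = 1.57 ms.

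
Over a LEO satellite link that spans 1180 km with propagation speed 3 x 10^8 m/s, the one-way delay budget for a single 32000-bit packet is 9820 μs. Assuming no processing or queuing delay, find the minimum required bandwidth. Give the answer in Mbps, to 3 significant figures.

5.44 Mbps

Propagation delay = 1180000 / 300000000 = 3933.33 μs.
Transmission budget = 9820 − 3933.33 = 5886.67 μs.
R ≥ L / t_tx = 32000 bits / 0.00588667 s = 5.44 Mbps.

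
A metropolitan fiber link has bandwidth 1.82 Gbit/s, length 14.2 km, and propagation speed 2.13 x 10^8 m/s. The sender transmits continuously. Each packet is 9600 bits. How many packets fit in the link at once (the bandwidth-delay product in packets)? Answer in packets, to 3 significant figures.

12.6 packets

Propagation delay = 14200 / 213000000 = 6.66667e-05 s.
BDP = R × t_prop = 1820000000 × 6.66667e-05 = 121333 bits.
In packets of 9600 bits: 12.6 packets.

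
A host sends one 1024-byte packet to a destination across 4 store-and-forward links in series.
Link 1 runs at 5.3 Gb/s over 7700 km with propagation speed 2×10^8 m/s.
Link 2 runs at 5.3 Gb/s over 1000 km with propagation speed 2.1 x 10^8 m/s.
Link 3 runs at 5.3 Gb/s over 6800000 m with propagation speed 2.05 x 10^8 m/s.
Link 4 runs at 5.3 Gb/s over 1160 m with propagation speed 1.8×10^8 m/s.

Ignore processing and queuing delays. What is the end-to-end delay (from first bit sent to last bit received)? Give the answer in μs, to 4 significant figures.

L = 1024 × 8 = 8192 bits.
Transmission delay per hop = L/R = 8192/5300000000 = 1.54566 μs; 4 hops → 6.18264 μs.
Propagation delays (d/s per hop): 38500, 4761.9, 33170.7, 6.44444 μs; sum = 76439.1 μs.
End-to-end = 76450 μs.

76450 μs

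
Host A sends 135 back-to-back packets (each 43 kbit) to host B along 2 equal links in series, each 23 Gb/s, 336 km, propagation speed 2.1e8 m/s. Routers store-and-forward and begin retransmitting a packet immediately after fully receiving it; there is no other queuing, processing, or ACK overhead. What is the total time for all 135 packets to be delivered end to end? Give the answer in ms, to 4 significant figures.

Per-hop transmission t_tx = L/R = 43000/23000000000 = 0.00186957 ms.
Per-hop propagation t_prop = 336000/210000000 = 1.6 ms.
Pipeline fill: first packet needs 2·t_tx to clear all hops; remaining 134 packets each add one t_tx.
Total = (2+135-1)·t_tx + 2·t_prop = 136·0.00186957 + 2·1.6 = 3.454 ms.

3.454 ms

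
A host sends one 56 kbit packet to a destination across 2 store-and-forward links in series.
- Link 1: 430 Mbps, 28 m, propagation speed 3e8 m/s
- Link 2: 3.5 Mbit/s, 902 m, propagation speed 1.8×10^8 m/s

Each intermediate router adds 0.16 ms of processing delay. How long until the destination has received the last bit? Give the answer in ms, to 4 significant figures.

L = 56000 bits.
Transmission delays (L/R per hop): 0.130233, 16 ms; sum = 16.1302 ms.
Propagation delays (d/s per hop): 9.33333e-05, 0.00501111 ms; sum = 0.00510444 ms.
Processing at 1 router(s): 1 × 0.16 ms = 0.16 ms.
End-to-end = 16.30 ms.

16.30 ms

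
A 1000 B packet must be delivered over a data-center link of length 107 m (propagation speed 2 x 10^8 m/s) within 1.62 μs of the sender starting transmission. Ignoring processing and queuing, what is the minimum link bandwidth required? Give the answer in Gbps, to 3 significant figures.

7.37 Gbps

L = 8000 bits.
Propagation delay = 107 / 200000000 = 0.535 μs.
Transmission budget = 1.62 − 0.535 = 1.085 μs.
R ≥ L / t_tx = 8000 bits / 1.085e-06 s = 7.37 Gbps.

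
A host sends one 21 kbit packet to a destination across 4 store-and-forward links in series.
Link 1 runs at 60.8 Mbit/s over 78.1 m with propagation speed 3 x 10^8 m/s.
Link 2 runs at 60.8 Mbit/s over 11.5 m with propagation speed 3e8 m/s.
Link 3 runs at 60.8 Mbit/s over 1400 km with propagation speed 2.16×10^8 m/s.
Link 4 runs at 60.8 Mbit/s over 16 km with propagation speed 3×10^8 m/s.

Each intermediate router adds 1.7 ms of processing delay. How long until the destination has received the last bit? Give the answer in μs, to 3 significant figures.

13000 μs

L = 21000 bits.
Transmission delay per hop = L/R = 21000/60800000 = 345.395 μs; 4 hops → 1381.58 μs.
Propagation delays (d/s per hop): 0.260333, 0.0383333, 6481.48, 53.3333 μs; sum = 6535.11 μs.
Processing at 3 router(s): 3 × 1.7 ms = 5100 μs.
End-to-end = 13000 μs.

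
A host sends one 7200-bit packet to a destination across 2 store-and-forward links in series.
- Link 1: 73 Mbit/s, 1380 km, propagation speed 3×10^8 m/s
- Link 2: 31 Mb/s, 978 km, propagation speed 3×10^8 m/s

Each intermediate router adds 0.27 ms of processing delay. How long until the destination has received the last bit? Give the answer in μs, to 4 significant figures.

8461 μs

Transmission delays (L/R per hop): 98.6301, 232.258 μs; sum = 330.888 μs.
Propagation delays (d/s per hop): 4600, 3260 μs; sum = 7860 μs.
Processing at 1 router(s): 1 × 0.27 ms = 270 μs.
End-to-end = 8461 μs.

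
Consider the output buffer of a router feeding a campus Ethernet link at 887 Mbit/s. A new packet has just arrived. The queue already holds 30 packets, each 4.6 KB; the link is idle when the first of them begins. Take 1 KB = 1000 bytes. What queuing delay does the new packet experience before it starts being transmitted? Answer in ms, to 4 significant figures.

1.245 ms

Each queued packet: L/R = 36800/887000000 = 0.0414882 ms.
30 queued → 1.24464 ms.
Queuing delay = 1.245 ms.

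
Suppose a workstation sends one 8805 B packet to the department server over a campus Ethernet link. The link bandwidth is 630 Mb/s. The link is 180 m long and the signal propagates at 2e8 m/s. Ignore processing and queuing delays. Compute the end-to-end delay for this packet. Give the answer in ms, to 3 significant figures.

L = 8805 × 8 = 70440 bits.
Transmission delay = L/R = 70440 / 630000000 = 0.11181 ms.
Propagation delay = d/s = 180 m / 200000000 m/s = 0.0009 ms.
Total = 0.113 ms.

0.113 ms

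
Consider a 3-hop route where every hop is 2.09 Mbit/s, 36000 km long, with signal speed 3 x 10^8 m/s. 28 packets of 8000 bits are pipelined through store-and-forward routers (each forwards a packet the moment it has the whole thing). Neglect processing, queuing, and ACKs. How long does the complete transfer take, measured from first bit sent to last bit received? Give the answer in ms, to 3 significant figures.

475 ms

Per-hop transmission t_tx = L/R = 8000/2.09e+06 = 3.82775 ms.
Per-hop propagation t_prop = 36000000/300000000 = 120 ms.
Pipeline fill: first packet needs 3·t_tx to clear all hops; remaining 27 packets each add one t_tx.
Total = (3+28-1)·t_tx + 3·t_prop = 30·3.82775 + 3·120 = 475 ms.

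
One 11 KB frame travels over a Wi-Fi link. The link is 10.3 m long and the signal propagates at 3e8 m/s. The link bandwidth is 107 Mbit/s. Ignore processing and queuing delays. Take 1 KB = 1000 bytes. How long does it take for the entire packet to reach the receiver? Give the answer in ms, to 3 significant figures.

L = 88000 bits.
Transmission delay = L/R = 88000 / 107000000 = 0.82243 ms.
Propagation delay = d/s = 10.3 m / 300000000 m/s = 3.43333e-05 ms.
Total = 0.822 ms.

0.822 ms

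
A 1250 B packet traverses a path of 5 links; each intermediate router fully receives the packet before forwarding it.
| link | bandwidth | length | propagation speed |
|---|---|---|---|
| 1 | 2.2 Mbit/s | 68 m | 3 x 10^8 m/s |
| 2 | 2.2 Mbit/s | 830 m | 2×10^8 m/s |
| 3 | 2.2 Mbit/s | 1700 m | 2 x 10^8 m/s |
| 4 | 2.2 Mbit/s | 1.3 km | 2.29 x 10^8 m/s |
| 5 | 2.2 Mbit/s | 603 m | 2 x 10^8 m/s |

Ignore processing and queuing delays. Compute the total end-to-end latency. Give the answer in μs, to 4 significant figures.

L = 1250 × 8 = 10000 bits.
Transmission delay per hop = L/R = 10000/2200000 = 4545.45 μs; 5 hops → 22727.3 μs.
Propagation delays (d/s per hop): 0.226667, 4.15, 8.5, 5.67686, 3.015 μs; sum = 21.5685 μs.
End-to-end = 22750 μs.

22750 μs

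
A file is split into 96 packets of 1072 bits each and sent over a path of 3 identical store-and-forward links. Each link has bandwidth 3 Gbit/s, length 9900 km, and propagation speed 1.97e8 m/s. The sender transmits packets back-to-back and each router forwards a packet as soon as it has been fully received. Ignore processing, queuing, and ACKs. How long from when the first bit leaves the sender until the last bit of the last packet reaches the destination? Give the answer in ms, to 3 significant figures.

151 ms

Per-hop transmission t_tx = L/R = 1072/3000000000 = 0.000357333 ms.
Per-hop propagation t_prop = 9900000/197000000 = 50.2538 ms.
Pipeline fill: first packet needs 3·t_tx to clear all hops; remaining 95 packets each add one t_tx.
Total = (3+96-1)·t_tx + 3·t_prop = 98·0.000357333 + 3·50.2538 = 151 ms.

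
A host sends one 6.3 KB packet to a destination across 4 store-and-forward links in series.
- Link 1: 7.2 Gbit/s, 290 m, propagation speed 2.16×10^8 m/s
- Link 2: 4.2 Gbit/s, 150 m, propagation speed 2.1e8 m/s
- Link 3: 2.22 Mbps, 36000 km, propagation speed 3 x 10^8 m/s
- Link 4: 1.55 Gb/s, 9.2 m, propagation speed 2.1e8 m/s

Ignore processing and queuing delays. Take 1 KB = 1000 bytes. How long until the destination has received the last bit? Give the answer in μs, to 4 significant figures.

L = 50400 bits.
Transmission delays (L/R per hop): 7, 12, 22702.7, 32.5161 μs; sum = 22754.2 μs.
Propagation delays (d/s per hop): 1.34259, 0.714286, 120000, 0.0438095 μs; sum = 120002 μs.
End-to-end = 142800 μs.

142800 μs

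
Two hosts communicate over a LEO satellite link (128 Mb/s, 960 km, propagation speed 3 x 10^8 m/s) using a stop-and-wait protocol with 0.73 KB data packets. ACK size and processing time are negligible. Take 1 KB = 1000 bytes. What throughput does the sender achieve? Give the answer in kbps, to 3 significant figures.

t_tx = L/R = 5840/128000000 = 4.5625e-05 s.
t_prop = 960000/300000000 = 0.0032 s; RTT = 0.0064 s.
Cycle = t_tx + RTT = 0.00644563 s.
Throughput = L / cycle = 5840 / 0.00644563 = 906 kbps.

906 kbps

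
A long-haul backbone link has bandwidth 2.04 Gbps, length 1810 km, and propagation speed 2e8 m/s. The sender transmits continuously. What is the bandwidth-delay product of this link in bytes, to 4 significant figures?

2308000 bytes

Propagation delay = 1810000 / 200000000 = 0.00905 s.
BDP = R × t_prop = 2040000000 × 0.00905 = 18462000 bits.
In bytes: 18462000/8 = 2308000 bytes.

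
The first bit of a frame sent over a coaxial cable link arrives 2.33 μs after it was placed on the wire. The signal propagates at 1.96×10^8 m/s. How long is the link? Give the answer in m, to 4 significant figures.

456.7 m

d = s × t_prop = 196000000 × 2.33e-06 = 456.7 m.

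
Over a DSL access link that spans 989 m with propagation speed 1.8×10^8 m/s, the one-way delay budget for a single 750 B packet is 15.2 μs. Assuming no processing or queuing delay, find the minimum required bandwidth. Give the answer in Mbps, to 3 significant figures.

618 Mbps

L = 6000 bits.
Propagation delay = 989 / 180000000 = 5.49444 μs.
Transmission budget = 15.2 − 5.49444 = 9.70556 μs.
R ≥ L / t_tx = 6000 bits / 9.70556e-06 s = 618 Mbps.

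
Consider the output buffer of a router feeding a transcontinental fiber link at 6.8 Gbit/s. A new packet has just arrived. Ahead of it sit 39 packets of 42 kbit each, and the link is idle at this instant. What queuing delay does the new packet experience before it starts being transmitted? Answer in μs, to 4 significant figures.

Each queued packet: L/R = 42000/6800000000 = 6.17647 μs.
39 queued → 240.882 μs.
Queuing delay = 240.9 μs.

240.9 μs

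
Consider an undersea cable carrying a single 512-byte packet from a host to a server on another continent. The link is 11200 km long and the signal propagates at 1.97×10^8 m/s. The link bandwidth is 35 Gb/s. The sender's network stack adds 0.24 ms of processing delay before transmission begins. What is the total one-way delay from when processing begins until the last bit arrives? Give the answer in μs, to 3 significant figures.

L = 512 × 8 = 4096 bits.
Transmission delay = L/R = 4096 / 35000000000 = 0.117029 μs.
Propagation delay = d/s = 11200000 m / 197000000 m/s = 56852.8 μs.
Plus processing delay 0.24 ms = 240 μs.
Total = 57100 μs.

57100 μs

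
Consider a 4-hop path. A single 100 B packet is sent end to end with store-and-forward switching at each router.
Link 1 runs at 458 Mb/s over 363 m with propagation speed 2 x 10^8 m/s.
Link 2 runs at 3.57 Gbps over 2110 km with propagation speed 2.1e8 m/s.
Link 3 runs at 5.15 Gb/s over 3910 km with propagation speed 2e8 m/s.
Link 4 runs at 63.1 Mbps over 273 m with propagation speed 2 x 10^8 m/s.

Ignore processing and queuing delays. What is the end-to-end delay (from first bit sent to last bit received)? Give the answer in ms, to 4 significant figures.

29.62 ms

L = 100 × 8 = 800 bits.
Transmission delays (L/R per hop): 0.00174672, 0.00022409, 0.00015534, 0.0126783 ms; sum = 0.0148044 ms.
Propagation delays (d/s per hop): 0.001815, 10.0476, 19.55, 0.001365 ms; sum = 29.6008 ms.
End-to-end = 29.62 ms.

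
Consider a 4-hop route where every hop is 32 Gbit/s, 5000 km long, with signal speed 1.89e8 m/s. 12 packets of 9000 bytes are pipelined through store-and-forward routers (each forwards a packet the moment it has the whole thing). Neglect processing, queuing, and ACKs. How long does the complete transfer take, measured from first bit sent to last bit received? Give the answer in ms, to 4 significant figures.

Per-hop transmission t_tx = L/R = 72000/32000000000 = 0.00225 ms.
Per-hop propagation t_prop = 5000000/189000000 = 26.455 ms.
Pipeline fill: first packet needs 4·t_tx to clear all hops; remaining 11 packets each add one t_tx.
Total = (4+12-1)·t_tx + 4·t_prop = 15·0.00225 + 4·26.455 = 105.9 ms.

105.9 ms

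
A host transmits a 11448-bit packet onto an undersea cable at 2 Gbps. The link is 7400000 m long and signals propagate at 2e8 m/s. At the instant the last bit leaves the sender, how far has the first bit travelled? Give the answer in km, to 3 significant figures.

t_tx = L/R = 11448/2000000000 = 5.724e-06 s.
Distance = s × t_tx = 200000000 × 5.724e-06 = 1.14 km.

1.14 km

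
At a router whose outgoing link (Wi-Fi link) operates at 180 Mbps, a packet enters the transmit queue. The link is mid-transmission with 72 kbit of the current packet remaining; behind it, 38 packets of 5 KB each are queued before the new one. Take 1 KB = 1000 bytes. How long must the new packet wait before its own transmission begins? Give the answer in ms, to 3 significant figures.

Each queued packet: L/R = 40000/180000000 = 0.222222 ms.
38 queued → 8.44444 ms.
Plus remaining 72000 bits of current packet: 0.4 ms.
Queuing delay = 8.84 ms.

8.84 ms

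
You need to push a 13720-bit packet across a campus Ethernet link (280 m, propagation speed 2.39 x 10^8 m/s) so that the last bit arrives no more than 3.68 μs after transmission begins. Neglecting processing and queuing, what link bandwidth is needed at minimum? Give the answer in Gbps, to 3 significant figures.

5.47 Gbps

Propagation delay = 280 / 239000000 = 1.17155 μs.
Transmission budget = 3.68 − 1.17155 = 2.50845 μs.
R ≥ L / t_tx = 13720 bits / 2.50845e-06 s = 5.47 Gbps.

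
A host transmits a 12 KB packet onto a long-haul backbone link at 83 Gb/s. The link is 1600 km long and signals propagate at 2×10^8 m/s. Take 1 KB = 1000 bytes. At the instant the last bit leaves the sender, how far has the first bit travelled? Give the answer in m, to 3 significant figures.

231 m

t_tx = L/R = 96000/83000000000 = 1.15663e-06 s.
Distance = s × t_tx = 200000000 × 1.15663e-06 = 231 m.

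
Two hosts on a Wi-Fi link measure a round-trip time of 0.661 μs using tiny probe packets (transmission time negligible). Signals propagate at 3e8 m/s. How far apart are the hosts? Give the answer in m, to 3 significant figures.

99.2 m

One-way propagation = RTT/2 = 0.3305 μs.
d = s × t = 300000000 × 3.305e-07 = 99.2 m.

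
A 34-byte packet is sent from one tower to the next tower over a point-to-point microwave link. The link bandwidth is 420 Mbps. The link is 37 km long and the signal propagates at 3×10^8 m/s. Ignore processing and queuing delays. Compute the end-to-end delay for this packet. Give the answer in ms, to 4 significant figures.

0.1240 ms

L = 34 × 8 = 272 bits.
Transmission delay = L/R = 272 / 420000000 = 0.000647619 ms.
Propagation delay = d/s = 37000 m / 300000000 m/s = 0.123333 ms.
Total = 0.1240 ms.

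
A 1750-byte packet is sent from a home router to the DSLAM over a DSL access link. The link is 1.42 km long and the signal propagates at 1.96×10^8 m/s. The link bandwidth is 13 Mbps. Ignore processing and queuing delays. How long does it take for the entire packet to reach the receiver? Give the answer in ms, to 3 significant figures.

1.08 ms

L = 1750 × 8 = 14000 bits.
Transmission delay = L/R = 14000 / 13000000 = 1.07692 ms.
Propagation delay = d/s = 1420 m / 196000000 m/s = 0.0072449 ms.
Total = 1.08 ms.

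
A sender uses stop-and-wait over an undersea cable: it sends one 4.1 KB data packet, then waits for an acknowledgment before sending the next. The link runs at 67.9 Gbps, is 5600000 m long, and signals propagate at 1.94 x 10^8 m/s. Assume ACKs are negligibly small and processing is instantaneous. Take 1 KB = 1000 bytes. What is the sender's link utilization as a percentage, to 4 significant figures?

t_tx = L/R = 32800/6.79e+10 = 4.83063e-07 s.
t_prop = 5600000/194000000 = 0.028866 s; RTT = 0.057732 s.
Cycle = t_tx + RTT = 0.0577324 s.
Utilization = t_tx / cycle = 4.83063e-07/0.0577324 = 0.0008367 %.

0.0008367 %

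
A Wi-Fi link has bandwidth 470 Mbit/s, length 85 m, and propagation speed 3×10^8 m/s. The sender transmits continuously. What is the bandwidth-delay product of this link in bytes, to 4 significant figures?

Propagation delay = 85 / 300000000 = 2.83333e-07 s.
BDP = R × t_prop = 470000000 × 2.83333e-07 = 133.167 bits.
In bytes: 133.167/8 = 16.65 bytes.

16.65 bytes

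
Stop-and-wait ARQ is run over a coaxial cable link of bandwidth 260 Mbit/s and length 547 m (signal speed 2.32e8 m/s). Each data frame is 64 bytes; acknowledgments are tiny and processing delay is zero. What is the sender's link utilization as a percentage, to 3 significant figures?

t_tx = L/R = 512/260000000 = 1.96923e-06 s.
t_prop = 547/2.32e+08 = 2.35776e-06 s; RTT = 4.71552e-06 s.
Cycle = t_tx + RTT = 6.68475e-06 s.
Utilization = t_tx / cycle = 1.96923e-06/6.68475e-06 = 29.5 %.

29.5 %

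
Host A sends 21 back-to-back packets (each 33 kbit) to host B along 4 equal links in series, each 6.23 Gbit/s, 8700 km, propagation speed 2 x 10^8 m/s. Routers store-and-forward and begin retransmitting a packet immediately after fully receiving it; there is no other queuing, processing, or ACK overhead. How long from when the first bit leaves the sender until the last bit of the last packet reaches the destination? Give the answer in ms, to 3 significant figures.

Per-hop transmission t_tx = L/R = 33000/6230000000 = 0.00529695 ms.
Per-hop propagation t_prop = 8700000/200000000 = 43.5 ms.
Pipeline fill: first packet needs 4·t_tx to clear all hops; remaining 20 packets each add one t_tx.
Total = (4+21-1)·t_tx + 4·t_prop = 24·0.00529695 + 4·43.5 = 174 ms.

174 ms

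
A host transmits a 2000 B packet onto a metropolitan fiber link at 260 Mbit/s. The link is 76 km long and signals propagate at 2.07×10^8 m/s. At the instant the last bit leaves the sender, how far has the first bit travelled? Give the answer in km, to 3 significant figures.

t_tx = L/R = 16000/260000000 = 6.15385e-05 s.
Distance = s × t_tx = 2.07e+08 × 6.15385e-05 = 12.7 km.

12.7 km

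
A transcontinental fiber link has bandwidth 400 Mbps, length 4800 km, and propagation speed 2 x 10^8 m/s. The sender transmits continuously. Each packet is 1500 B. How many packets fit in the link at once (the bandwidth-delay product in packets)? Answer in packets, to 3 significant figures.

800 packets

Propagation delay = 4800000 / 200000000 = 0.024 s.
BDP = R × t_prop = 400000000 × 0.024 = 9600000 bits.
In packets of 12000 bits: 800 packets.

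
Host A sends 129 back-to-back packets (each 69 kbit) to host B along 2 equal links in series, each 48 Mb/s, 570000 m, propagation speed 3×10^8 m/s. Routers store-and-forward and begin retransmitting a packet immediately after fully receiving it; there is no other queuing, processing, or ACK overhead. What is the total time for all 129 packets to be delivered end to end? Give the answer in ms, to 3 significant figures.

191 ms

Per-hop transmission t_tx = L/R = 69000/48000000 = 1.4375 ms.
Per-hop propagation t_prop = 570000/300000000 = 1.9 ms.
Pipeline fill: first packet needs 2·t_tx to clear all hops; remaining 128 packets each add one t_tx.
Total = (2+129-1)·t_tx + 2·t_prop = 130·1.4375 + 2·1.9 = 191 ms.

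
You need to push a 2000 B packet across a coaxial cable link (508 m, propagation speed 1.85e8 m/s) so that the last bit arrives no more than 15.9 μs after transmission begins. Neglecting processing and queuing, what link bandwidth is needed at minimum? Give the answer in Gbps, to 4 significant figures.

L = 16000 bits.
Propagation delay = 508 / 185000000 = 2.74595 μs.
Transmission budget = 15.9 − 2.74595 = 13.1541 μs.
R ≥ L / t_tx = 16000 bits / 1.31541e-05 s = 1.216 Gbps.

1.216 Gbps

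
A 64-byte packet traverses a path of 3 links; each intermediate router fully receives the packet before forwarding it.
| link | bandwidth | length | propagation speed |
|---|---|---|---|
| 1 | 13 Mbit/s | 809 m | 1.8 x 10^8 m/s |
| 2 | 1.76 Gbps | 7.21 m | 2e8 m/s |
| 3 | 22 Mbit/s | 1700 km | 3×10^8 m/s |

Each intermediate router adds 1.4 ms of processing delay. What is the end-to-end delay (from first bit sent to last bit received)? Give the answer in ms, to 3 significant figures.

8.53 ms

L = 64 × 8 = 512 bits.
Transmission delays (L/R per hop): 0.0393846, 0.000290909, 0.0232727 ms; sum = 0.0629483 ms.
Propagation delays (d/s per hop): 0.00449444, 3.605e-05, 5.66667 ms; sum = 5.6712 ms.
Processing at 2 router(s): 2 × 1.4 ms = 2.8 ms.
End-to-end = 8.53 ms.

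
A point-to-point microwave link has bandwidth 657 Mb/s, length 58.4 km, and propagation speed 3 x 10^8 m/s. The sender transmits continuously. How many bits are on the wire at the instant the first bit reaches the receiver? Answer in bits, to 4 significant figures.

Propagation delay = 58400 / 300000000 = 0.000194667 s.
BDP = R × t_prop = 657000000 × 0.000194667 = 127896 bits.

127900 bits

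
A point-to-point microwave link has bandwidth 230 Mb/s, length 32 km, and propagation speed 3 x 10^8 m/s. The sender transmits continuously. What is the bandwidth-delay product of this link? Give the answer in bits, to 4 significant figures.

Propagation delay = 32000 / 300000000 = 0.000106667 s.
BDP = R × t_prop = 230000000 × 0.000106667 = 24533.3 bits.

24530 bits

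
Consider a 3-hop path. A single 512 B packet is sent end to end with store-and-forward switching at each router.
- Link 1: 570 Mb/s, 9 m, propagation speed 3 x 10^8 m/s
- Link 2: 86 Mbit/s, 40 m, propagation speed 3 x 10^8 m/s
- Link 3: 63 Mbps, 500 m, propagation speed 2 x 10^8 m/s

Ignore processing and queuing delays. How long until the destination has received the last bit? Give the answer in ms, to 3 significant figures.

0.122 ms

L = 512 × 8 = 4096 bits.
Transmission delays (L/R per hop): 0.00718596, 0.0476279, 0.0650159 ms; sum = 0.11983 ms.
Propagation delays (d/s per hop): 3e-05, 0.000133333, 0.0025 ms; sum = 0.00266333 ms.
End-to-end = 0.122 ms.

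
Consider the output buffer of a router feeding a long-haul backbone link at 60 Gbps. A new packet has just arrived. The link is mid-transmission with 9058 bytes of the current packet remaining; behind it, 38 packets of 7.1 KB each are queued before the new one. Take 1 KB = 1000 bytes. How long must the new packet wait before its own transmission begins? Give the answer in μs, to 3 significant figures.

37.2 μs

Each queued packet: L/R = 56800/60000000000 = 0.946667 μs.
38 queued → 35.9733 μs.
Plus remaining 72464 bits of current packet: 1.20773 μs.
Queuing delay = 37.2 μs.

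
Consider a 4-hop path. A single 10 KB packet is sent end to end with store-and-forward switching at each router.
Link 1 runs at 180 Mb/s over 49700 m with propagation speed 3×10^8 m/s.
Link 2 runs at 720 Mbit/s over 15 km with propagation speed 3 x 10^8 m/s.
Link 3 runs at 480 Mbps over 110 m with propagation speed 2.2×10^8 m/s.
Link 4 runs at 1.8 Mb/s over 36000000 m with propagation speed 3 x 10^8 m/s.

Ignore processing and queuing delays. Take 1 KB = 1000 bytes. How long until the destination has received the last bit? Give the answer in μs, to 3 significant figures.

L = 80000 bits.
Transmission delays (L/R per hop): 444.444, 111.111, 166.667, 44444.4 μs; sum = 45166.7 μs.
Propagation delays (d/s per hop): 165.667, 50, 0.5, 120000 μs; sum = 120216 μs.
End-to-end = 165000 μs.

165000 μs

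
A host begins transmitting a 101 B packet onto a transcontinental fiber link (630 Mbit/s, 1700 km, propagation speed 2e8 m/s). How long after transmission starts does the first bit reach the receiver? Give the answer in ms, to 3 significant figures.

First bit experiences only propagation delay: d/s = 1700000/200000000 = 8.50 ms.

8.50 ms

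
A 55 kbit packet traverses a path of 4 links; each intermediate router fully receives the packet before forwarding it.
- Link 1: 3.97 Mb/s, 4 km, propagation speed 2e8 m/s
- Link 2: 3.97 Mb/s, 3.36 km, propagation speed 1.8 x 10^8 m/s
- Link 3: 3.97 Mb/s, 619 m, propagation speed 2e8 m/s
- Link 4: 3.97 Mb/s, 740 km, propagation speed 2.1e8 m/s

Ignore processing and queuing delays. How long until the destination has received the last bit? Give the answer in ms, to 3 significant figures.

59.0 ms

L = 55000 bits.
Transmission delay per hop = L/R = 55000/3970000 = 13.8539 ms; 4 hops → 55.4156 ms.
Propagation delays (d/s per hop): 0.02, 0.0186667, 0.003095, 3.52381 ms; sum = 3.56557 ms.
End-to-end = 59.0 ms.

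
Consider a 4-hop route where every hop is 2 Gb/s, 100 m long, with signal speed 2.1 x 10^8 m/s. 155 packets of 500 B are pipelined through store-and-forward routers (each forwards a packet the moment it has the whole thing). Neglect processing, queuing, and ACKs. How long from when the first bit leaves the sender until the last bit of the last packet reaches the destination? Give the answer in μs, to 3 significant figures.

Per-hop transmission t_tx = L/R = 4000/2000000000 = 2 μs.
Per-hop propagation t_prop = 100/210000000 = 0.47619 μs.
Pipeline fill: first packet needs 4·t_tx to clear all hops; remaining 154 packets each add one t_tx.
Total = (4+155-1)·t_tx + 4·t_prop = 158·2 + 4·0.47619 = 318 μs.

318 μs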